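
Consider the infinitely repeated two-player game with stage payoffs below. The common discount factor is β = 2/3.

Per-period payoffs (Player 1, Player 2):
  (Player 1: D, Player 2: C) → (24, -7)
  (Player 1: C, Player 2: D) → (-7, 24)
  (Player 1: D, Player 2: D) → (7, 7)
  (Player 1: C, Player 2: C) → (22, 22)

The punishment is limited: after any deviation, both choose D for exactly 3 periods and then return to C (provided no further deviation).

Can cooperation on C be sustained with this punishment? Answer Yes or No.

Yes

IC: β+…+β^3 ≥ (24−22)/(22−7) = 2/15.
At β = 2/3: partial sum = 1.4074 ≥ 0.1333. Cooperation sustainable.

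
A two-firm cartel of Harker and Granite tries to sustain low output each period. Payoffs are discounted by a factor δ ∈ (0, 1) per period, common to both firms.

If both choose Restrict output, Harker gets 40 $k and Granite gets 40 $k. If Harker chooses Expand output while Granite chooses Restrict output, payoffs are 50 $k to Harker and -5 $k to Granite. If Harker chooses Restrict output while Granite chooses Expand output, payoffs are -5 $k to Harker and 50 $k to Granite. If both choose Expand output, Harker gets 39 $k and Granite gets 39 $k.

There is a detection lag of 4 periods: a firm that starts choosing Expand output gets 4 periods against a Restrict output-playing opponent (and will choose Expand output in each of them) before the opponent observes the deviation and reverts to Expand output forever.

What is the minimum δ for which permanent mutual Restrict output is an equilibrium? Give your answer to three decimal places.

0.976

A deviator earns 50 for 4 periods, then 39 forever; cooperating earns 40 forever. Multiplying the IC by (1−δ):
40 ≥ 50(1−δ^4) + 39δ^4, so 11·δ^4 ≥ 10 and δ^4 ≥ 10/11.
δ ≥ (10/11)^(1/4) ≈ 0.976.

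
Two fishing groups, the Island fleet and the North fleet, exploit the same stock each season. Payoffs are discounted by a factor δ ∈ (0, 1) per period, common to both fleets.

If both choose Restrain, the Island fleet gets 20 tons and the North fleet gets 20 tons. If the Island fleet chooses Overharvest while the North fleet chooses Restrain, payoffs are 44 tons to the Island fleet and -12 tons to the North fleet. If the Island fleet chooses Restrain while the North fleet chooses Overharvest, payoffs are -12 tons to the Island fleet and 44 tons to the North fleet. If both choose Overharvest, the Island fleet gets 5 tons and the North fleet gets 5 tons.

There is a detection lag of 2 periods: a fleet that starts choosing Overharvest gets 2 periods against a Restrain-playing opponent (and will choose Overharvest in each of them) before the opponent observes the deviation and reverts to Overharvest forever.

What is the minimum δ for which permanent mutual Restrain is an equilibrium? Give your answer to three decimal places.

A deviator earns 44 for 2 periods, then 5 forever; cooperating earns 20 forever. Multiplying the IC by (1−δ):
20 ≥ 44(1−δ^2) + 5δ^2, so 39·δ^2 ≥ 24 and δ^2 ≥ 8/13.
δ ≥ (8/13)^(1/2) ≈ 0.784.

0.784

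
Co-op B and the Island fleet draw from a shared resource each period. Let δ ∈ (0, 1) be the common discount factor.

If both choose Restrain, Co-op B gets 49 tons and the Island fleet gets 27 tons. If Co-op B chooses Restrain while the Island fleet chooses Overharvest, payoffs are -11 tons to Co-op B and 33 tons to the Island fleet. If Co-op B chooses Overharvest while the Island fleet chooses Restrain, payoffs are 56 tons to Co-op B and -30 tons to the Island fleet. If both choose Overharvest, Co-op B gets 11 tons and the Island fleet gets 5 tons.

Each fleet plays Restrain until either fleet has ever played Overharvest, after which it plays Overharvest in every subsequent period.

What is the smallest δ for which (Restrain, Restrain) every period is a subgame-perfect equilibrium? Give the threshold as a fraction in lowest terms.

For Co-op B: deviation gain 56−49 = 7, per-period punishment loss 49−11 = 38. IC gives δ ≥ 7/45.
For the Island fleet: gain 6, loss 22 per period, so δ ≥ 6/28 = 3/14.
The tighter constraint is the Island fleet's, so cooperation needs δ ≥ 3/14.

3/14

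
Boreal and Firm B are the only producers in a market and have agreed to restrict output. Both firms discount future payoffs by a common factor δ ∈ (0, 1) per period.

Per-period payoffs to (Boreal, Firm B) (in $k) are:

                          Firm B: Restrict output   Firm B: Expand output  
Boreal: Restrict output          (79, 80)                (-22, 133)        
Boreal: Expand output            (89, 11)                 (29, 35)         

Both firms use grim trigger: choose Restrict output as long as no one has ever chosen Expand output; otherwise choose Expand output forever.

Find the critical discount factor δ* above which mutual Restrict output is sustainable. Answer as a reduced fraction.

53/98

Boreal: cooperation gives 79 each period; deviation gives 89 once then 29 forever.
  79/(1−δ) ≥ 89 + 29δ/(1−δ) ⇒ δ ≥ 10/60 = 1/6.
Firm B: cooperation gives 80 each period; deviation gives 133 once then 35 forever.
  δ ≥ 53/98.
Both must hold, so the binding constraint is Firm B's: δ ≥ 53/98.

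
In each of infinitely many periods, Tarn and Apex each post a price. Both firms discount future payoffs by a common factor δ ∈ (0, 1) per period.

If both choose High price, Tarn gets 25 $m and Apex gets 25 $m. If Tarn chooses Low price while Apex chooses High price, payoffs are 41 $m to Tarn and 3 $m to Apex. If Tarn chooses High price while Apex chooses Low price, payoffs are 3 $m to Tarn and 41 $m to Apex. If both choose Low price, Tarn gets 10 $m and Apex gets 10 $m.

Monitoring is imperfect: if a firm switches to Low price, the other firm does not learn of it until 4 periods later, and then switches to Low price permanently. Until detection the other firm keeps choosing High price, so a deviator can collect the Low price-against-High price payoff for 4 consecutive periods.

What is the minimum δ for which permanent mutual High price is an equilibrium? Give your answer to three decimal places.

0.848

Deviating for the 4 undetected periods gains 41−25 = 16 per period over cooperation, then loses 25−10 = 15 per period forever once punishment starts.
Gain: 16(1 + δ + … + δ^3); loss: 15·δ^4/(1−δ).
No profitable deviation ⇔ 16(1−δ^4) ≤ 15·δ^4, i.e. δ^4 ≥ 16/(16+15) = 16/31.
Hence δ ≥ (16/31)^(1/4) ≈ 0.848.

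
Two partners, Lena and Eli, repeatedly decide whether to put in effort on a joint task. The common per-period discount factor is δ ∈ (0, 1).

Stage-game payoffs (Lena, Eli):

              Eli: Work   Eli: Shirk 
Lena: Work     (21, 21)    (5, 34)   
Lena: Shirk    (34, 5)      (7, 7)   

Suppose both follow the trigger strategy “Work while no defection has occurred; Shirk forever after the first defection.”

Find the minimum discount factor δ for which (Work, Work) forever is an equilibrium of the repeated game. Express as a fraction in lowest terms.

13/27

Cooperation forever yields 21 each period: 21/(1−δ).
Deviating yields 34 once, then 7 forever: 34 + 7δ/(1−δ).
No profitable deviation requires 21/(1−δ) ≥ 34 + 7δ/(1−δ).
Multiplying by (1−δ): 21 ≥ 34(1−δ) + 7δ = 34 − 27δ.
So 27δ ≥ 13, i.e. δ ≥ 13/27.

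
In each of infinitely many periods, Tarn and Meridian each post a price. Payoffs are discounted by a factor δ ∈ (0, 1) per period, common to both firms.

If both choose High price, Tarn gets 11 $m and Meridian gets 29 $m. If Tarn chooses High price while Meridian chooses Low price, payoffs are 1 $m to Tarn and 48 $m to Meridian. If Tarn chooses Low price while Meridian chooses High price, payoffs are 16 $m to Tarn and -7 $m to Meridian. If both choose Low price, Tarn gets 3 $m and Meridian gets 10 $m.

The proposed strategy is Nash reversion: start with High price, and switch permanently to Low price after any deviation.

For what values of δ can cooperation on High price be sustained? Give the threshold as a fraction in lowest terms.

For Tarn: deviation gain 16−11 = 5, per-period punishment loss 11−3 = 8. IC gives δ ≥ 5/13.
For Meridian: gain 19, loss 19 per period, so δ ≥ 19/38 = 1/2.
The tighter constraint is Meridian's, so cooperation needs δ ≥ 1/2.

1/2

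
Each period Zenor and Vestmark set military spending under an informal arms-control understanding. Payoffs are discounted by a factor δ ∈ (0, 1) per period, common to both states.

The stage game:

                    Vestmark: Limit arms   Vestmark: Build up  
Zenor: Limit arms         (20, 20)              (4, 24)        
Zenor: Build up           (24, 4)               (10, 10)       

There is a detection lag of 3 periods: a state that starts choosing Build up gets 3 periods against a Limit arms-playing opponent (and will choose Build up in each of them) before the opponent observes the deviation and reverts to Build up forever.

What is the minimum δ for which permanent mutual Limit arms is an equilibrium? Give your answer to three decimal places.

0.659

A deviator earns 24 for 3 periods, then 10 forever; cooperating earns 20 forever. Multiplying the IC by (1−δ):
20 ≥ 24(1−δ^3) + 10δ^3, so 14·δ^3 ≥ 4 and δ^3 ≥ 2/7.
δ ≥ (2/7)^(1/3) ≈ 0.659.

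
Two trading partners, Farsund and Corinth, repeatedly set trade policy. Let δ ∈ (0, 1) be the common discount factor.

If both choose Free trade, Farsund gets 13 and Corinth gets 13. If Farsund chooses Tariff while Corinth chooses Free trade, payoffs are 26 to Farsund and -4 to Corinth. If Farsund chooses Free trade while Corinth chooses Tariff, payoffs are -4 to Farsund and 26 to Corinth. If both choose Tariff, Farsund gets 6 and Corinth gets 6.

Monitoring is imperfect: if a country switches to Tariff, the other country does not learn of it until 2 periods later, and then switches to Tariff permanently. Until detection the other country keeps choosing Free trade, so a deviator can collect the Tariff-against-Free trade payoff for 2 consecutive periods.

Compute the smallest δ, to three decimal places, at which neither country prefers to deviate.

The best deviation is to choose Tariff for all 2 undetected periods, earning 26 each, then 6 forever once detected.
Deviation value: 26(1−δ^2)/(1−δ) + 6δ^2/(1−δ); cooperation value: 13/(1−δ).
IC: 13 ≥ 26(1−δ^2) + 6δ^2 = 26 − 20δ^2.
So δ^2 ≥ 13/20, giving δ ≥ (13/20)^(1/2) ≈ 0.806.

0.806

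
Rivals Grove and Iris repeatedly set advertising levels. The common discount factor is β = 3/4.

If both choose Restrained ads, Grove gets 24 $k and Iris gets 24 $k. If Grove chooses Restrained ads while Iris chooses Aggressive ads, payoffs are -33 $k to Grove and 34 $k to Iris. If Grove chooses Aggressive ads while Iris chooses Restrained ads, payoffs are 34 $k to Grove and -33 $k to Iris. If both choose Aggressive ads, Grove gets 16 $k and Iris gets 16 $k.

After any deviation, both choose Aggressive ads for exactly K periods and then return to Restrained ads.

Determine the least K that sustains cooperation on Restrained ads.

2

Need Σ_{k=1}^{K} β^k ≥ (34−24)/(24−16) = 1.2500 at β = 3/4.
At K = 1 the sum is 0.7500 < 1.2500; at K = 2 it is 1.3125 ≥ 1.2500.
So the minimum punishment length is K = 2.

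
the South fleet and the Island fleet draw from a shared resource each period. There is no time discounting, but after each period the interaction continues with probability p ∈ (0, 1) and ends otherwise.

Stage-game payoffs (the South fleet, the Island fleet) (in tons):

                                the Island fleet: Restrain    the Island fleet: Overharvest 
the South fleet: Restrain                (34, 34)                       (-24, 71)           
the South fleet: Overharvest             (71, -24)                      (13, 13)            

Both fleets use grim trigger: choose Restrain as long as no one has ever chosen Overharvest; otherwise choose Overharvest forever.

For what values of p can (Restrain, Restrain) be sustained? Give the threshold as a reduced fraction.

Expected cooperation value is 34 + p·34 + p²·34 + … = 34/(1−p); deviation gives 71 + p·13/(1−p).
34 ≥ 71(1−p) + 13p ⇒ 58p ≥ 37 ⇒ p ≥ 37/58.

37/58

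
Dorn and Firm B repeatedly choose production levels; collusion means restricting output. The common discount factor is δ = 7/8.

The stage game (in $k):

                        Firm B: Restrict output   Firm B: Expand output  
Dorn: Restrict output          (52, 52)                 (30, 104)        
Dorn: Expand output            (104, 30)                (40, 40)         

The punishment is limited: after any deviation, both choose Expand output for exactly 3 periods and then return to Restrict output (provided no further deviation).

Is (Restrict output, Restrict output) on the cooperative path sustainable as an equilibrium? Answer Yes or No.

No

IC: δ+…+δ^3 ≥ (104−52)/(52−40) = 13/3.
At δ = 7/8: partial sum = 2.3105 < 4.3333. Cooperation not sustainable.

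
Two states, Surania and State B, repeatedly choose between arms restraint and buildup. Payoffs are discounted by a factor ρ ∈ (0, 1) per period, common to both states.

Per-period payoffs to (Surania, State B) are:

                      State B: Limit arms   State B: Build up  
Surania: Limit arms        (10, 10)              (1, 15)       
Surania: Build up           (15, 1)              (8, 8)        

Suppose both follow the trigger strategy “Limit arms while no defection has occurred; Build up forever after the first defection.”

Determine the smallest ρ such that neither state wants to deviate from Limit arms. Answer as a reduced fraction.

Cooperation forever yields 10 each period: 10/(1−ρ).
Deviating yields 15 once, then 8 forever: 15 + 8ρ/(1−ρ).
No profitable deviation requires 10/(1−ρ) ≥ 15 + 8ρ/(1−ρ).
Multiplying by (1−ρ): 10 ≥ 15(1−ρ) + 8ρ = 15 − 7ρ.
So 7ρ ≥ 5, i.e. ρ ≥ 5/7.

5/7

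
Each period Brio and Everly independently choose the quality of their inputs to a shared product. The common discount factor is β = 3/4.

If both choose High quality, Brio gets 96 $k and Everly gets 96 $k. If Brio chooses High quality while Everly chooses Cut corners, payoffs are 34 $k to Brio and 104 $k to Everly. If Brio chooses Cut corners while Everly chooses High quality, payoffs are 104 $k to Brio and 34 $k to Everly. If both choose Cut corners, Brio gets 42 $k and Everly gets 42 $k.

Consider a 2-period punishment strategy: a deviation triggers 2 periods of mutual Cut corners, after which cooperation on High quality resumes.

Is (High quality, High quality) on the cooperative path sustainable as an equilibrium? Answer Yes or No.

Yes

A one-shot deviation gives 104 now, then 42 for 2 periods, then back to 96.
Gain from deviating: (104−96) today; loss: (96−42) in each of the next 2 periods.
No-deviation condition: (96−42)(β+…+β^2) ≥ 104−96, i.e. β+…+β^2 ≥ 4/27.
At β = 3/4: β+…+β^2 = 1.3125 ≥ 0.1481.
So cooperation is sustainable.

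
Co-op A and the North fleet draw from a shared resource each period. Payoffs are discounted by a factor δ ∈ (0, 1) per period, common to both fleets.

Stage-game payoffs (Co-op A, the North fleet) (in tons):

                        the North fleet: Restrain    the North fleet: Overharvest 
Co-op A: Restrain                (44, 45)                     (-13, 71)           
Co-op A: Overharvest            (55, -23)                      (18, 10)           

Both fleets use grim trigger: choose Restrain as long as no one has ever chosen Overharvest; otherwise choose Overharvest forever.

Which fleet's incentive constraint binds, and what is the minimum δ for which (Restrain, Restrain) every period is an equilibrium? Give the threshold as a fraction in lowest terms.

Co-op A's threshold: (55−44)/(55−18) = 11/37.
the North fleet's threshold: (71−45)/(71−10) = 26/61.
11/37 < 26/61, so the North fleet binds and δ* = 26/61.

the North fleet; δ ≥ 26/61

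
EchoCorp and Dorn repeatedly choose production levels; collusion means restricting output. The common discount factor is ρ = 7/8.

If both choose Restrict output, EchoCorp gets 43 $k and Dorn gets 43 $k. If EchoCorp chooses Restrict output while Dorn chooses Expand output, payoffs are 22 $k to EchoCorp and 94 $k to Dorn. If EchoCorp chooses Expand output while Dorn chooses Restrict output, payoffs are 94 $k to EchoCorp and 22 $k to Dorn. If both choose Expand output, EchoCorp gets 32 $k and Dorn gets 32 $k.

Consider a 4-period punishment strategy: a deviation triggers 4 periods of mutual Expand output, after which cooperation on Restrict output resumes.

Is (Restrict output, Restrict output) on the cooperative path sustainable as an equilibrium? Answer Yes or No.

A one-shot deviation gives 94 now, then 32 for 4 periods, then back to 43.
Gain from deviating: (94−43) today; loss: (43−32) in each of the next 4 periods.
No-deviation condition: (43−32)(ρ+…+ρ^4) ≥ 94−43, i.e. ρ+…+ρ^4 ≥ 51/11.
At ρ = 7/8: ρ+…+ρ^4 = 2.8967 < 4.6364.
So cooperation is not sustainable.

No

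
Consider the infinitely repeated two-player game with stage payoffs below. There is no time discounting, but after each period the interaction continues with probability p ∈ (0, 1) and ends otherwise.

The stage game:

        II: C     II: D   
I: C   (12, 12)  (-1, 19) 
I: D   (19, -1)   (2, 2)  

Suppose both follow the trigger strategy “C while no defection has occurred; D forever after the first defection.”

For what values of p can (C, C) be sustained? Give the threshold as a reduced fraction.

With no time discounting, the continuation probability p plays the role of the discount factor.
Grim-trigger IC: 12/(1−p) ≥ 19 + 2p/(1−p) ⇒ p ≥ (19−12)/(19−2) = 7/17.

7/17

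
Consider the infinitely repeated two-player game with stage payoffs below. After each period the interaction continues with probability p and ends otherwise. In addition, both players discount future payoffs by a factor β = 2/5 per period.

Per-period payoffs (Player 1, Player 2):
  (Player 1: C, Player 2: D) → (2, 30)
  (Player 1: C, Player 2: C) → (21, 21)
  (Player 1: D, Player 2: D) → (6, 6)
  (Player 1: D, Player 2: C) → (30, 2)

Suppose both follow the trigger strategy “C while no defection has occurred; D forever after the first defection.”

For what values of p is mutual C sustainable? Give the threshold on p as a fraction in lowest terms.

With continuation probability p and discount β, the effective per-period discount factor is βp.
Grim-trigger IC: βp ≥ (30−21)/(30−6) = 3/8.
So p ≥ (3/8)/(2/5) = 15/16.

15/16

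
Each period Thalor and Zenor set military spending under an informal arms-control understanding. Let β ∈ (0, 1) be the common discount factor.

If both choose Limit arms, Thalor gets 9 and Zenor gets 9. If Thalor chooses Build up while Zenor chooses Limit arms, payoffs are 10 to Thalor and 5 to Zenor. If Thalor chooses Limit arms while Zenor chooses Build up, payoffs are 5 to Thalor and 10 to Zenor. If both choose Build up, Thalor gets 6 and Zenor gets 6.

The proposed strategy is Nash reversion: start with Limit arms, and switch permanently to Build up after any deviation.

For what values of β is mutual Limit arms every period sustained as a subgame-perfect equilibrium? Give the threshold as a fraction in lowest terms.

Under grim trigger the critical discount factor is (T−C)/(T−P) with T = 10, C = 9, P = 6.
β* = (10−9)/(10−6) = 1/4.

1/4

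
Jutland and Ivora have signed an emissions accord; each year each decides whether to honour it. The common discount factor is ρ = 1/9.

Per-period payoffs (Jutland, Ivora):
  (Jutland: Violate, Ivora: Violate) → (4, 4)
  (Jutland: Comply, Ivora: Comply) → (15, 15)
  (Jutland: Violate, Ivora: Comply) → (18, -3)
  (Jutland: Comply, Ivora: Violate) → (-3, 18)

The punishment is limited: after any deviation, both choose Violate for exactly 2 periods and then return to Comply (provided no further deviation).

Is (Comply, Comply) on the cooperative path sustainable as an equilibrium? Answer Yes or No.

Comparing payoff streams over the 3 periods until play realigns: cooperate → 15(1+ρ+…+ρ^2); deviate → 18 + 4(ρ+…+ρ^2).
Cooperation is sustained iff (15−4)(ρ+…+ρ^2) ≥ 18−15.
ρ+…+ρ^2 = 1/9·(1−(1/9)^2)/(1−1/9) = 0.1235, and (18−15)/(15−4) = 0.2727.
0.1235 < 0.2727, so cooperation is not sustainable.

No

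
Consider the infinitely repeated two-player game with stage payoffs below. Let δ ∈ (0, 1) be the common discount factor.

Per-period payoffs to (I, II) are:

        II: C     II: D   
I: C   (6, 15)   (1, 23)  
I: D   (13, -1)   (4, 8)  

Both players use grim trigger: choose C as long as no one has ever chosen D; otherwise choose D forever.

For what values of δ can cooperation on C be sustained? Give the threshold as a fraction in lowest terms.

I's threshold: (13−6)/(13−4) = 7/9.
II's threshold: (23−15)/(23−8) = 8/15.
7/9 > 8/15, so I binds and δ* = 7/9.

7/9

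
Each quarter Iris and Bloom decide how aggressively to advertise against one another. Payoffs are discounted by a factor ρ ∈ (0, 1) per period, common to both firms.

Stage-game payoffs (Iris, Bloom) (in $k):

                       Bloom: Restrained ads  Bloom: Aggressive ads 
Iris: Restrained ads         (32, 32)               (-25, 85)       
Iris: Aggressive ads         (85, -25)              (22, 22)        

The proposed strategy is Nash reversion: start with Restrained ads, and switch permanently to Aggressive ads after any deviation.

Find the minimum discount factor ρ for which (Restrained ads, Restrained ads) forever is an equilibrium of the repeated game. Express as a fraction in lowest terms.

Under grim trigger the critical discount factor is (T−C)/(T−P) with T = 85, C = 32, P = 22.
ρ* = (85−32)/(85−22) = 53/63.

53/63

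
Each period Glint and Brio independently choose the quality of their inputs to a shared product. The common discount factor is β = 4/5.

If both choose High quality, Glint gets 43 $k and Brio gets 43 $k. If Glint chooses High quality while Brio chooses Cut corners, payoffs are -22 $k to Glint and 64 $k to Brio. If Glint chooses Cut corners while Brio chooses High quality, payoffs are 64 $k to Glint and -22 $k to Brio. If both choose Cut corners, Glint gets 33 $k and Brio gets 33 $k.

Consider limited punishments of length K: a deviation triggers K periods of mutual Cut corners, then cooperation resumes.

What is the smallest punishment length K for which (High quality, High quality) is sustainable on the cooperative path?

No profitable deviation requires (43−33)(β+…+β^K) ≥ 64−43, i.e. β+…+β^K ≥ 21/10 ≈ 2.1000.
With β = 4/5, the partial sums are K=1: 0.8000, K=2: 1.4400, K=3: 1.9520, K=4: 2.3616.
K = 4 is the first length at which the sum reaches 2.1000.

4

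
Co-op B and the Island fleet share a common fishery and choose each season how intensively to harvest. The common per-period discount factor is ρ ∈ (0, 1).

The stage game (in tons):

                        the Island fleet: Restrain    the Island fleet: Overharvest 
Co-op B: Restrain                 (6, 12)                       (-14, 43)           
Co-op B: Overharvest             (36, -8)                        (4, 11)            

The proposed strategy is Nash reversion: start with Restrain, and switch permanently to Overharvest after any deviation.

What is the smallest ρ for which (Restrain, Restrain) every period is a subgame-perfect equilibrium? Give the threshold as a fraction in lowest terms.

31/32

Co-op B's threshold: (36−6)/(36−4) = 15/16.
the Island fleet's threshold: (43−12)/(43−11) = 31/32.
15/16 < 31/32, so the Island fleet binds and ρ* = 31/32.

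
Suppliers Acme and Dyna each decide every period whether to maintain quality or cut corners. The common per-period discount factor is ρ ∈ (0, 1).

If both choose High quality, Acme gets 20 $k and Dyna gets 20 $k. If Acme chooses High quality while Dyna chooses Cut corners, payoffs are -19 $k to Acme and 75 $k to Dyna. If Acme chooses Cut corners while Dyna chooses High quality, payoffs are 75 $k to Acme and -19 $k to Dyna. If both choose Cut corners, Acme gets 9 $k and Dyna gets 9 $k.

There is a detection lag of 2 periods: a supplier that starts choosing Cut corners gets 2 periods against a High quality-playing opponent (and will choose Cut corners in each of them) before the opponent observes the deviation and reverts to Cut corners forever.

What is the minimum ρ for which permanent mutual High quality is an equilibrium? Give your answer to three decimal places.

The best deviation is to choose Cut corners for all 2 undetected periods, earning 75 each, then 9 forever once detected.
Deviation value: 75(1−ρ^2)/(1−ρ) + 9ρ^2/(1−ρ); cooperation value: 20/(1−ρ).
IC: 20 ≥ 75(1−ρ^2) + 9ρ^2 = 75 − 66ρ^2.
So ρ^2 ≥ 55/66 = 5/6, giving ρ ≥ (5/6)^(1/2) ≈ 0.913.

0.913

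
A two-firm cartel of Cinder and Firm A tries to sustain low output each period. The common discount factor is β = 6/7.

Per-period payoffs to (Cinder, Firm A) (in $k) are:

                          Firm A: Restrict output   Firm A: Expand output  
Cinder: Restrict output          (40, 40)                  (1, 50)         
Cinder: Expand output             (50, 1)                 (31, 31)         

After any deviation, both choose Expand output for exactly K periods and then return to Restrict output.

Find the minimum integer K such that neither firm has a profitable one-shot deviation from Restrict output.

IC: β(1−β^K)/(1−β) ≥ (50−40)/(40−31) = 10/9.
With β = 6/7: need 1 − β^K ≥ 10/9·(1−6/7)/(6/7), i.e. β^K ≤ 0.8148.
Since (6/7)^1 = 0.8571 and (6/7)^2 = 0.7347, the smallest such K is 2.

2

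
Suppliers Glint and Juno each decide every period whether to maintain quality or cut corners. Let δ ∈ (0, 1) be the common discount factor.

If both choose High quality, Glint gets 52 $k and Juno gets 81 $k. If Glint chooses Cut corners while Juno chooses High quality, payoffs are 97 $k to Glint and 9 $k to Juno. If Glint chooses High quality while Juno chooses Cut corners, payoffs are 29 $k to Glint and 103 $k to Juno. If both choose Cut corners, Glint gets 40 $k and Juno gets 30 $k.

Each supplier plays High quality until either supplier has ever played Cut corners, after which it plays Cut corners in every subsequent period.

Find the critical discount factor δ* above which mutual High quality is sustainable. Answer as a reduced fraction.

For Glint: deviation gain 97−52 = 45, per-period punishment loss 52−40 = 12. IC gives δ ≥ 45/57 = 15/19.
For Juno: gain 22, loss 51 per period, so δ ≥ 22/73.
The tighter constraint is Glint's, so cooperation needs δ ≥ 15/19.

15/19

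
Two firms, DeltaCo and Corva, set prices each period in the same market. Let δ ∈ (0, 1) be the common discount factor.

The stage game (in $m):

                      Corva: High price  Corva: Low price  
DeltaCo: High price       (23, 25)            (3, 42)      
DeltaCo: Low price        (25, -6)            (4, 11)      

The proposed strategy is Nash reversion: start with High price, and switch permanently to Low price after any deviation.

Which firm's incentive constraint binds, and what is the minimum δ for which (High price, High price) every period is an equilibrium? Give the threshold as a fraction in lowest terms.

For DeltaCo: deviation gain 25−23 = 2, per-period punishment loss 23−4 = 19. IC gives δ ≥ 2/21.
For Corva: gain 17, loss 14 per period, so δ ≥ 17/31.
The tighter constraint is Corva's, so cooperation needs δ ≥ 17/31.

Corva; δ ≥ 17/31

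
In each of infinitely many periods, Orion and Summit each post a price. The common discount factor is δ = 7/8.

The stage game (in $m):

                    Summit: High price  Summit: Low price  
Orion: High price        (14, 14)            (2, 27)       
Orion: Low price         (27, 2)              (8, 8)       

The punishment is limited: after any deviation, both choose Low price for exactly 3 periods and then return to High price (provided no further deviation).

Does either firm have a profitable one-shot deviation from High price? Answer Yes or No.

Comparing payoff streams over the 4 periods until play realigns: cooperate → 14(1+δ+…+δ^3); deviate → 27 + 8(δ+…+δ^3).
Cooperation is sustained iff (14−8)(δ+…+δ^3) ≥ 27−14.
δ+…+δ^3 = 7/8·(1−(7/8)^3)/(1−7/8) = 2.3105, and (27−14)/(14−8) = 2.1667.
2.3105 ≥ 2.1667, so cooperation is sustainable.

No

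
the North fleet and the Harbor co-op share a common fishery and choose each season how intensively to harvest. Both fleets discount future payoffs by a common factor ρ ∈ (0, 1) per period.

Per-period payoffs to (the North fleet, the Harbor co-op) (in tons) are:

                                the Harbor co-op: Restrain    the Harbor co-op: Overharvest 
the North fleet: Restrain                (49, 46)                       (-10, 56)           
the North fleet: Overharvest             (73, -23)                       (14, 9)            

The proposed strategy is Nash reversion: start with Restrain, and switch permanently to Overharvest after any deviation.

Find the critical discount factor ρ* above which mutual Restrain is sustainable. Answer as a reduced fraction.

24/59

For the North fleet: deviation gain 73−49 = 24, per-period punishment loss 49−14 = 35. IC gives ρ ≥ 24/59.
For the Harbor co-op: gain 10, loss 37 per period, so ρ ≥ 10/47.
The tighter constraint is the North fleet's, so cooperation needs ρ ≥ 24/59.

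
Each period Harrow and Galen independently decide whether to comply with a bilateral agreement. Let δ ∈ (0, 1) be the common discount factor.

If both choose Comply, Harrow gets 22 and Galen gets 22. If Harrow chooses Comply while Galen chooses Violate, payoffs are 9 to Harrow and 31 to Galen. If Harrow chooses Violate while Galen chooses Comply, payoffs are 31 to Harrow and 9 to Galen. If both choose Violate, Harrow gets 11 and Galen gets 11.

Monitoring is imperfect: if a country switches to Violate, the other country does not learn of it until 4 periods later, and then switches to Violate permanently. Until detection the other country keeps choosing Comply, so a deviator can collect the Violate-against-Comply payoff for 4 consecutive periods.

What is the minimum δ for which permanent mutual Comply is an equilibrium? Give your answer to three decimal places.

0.819

The best deviation is to choose Violate for all 4 undetected periods, earning 31 each, then 11 forever once detected.
Deviation value: 31(1−δ^4)/(1−δ) + 11δ^4/(1−δ); cooperation value: 22/(1−δ).
IC: 22 ≥ 31(1−δ^4) + 11δ^4 = 31 − 20δ^4.
So δ^4 ≥ 9/20, giving δ ≥ (9/20)^(1/4) ≈ 0.819.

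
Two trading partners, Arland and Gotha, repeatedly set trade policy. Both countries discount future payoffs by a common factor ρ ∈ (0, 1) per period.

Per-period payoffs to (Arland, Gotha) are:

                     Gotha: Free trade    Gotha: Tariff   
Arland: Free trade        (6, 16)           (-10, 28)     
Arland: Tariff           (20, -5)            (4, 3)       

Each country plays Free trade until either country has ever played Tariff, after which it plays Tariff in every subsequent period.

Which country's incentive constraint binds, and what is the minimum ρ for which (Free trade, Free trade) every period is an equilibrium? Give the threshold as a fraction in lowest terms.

Arland; ρ ≥ 7/8

Arland's threshold: (20−6)/(20−4) = 7/8.
Gotha's threshold: (28−16)/(28−3) = 12/25.
7/8 > 12/25, so Arland binds and ρ* = 7/8.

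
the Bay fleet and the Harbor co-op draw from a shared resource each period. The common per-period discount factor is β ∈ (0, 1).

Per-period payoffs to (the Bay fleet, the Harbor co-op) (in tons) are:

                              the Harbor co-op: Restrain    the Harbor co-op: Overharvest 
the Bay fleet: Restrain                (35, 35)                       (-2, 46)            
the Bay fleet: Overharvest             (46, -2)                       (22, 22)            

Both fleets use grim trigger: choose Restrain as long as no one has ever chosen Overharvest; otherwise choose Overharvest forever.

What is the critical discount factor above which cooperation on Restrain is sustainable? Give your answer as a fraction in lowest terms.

11/24

One-period gain from deviating is 46 − 35 = 11. The loss is 35 − 22 = 13 in every subsequent period, with present value 13·β/(1−β).
Deviation is unprofitable when 13·β/(1−β) ≥ 11, i.e. β/(1−β) ≥ 11/13.
Equivalently β ≥ 11/(11+13) = 11/24.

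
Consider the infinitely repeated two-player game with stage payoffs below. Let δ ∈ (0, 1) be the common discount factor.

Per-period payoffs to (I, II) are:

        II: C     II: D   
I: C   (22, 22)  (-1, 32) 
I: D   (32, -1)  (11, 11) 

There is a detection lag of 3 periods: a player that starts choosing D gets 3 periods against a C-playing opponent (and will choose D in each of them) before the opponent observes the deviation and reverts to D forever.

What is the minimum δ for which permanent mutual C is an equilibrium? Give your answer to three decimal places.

Deviating for the 3 undetected periods gains 32−22 = 10 per period over cooperation, then loses 22−11 = 11 per period forever once punishment starts.
Gain: 10(1 + δ + … + δ^2); loss: 11·δ^3/(1−δ).
No profitable deviation ⇔ 10(1−δ^3) ≤ 11·δ^3, i.e. δ^3 ≥ 10/(10+11) = 10/21.
Hence δ ≥ (10/21)^(1/3) ≈ 0.781.

0.781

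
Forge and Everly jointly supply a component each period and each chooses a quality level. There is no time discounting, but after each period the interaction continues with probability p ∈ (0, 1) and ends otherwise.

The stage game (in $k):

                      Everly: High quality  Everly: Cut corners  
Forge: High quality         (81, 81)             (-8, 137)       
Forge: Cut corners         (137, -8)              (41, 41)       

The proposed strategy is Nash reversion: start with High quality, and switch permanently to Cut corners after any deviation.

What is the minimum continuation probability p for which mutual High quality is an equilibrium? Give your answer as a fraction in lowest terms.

With no time discounting, the continuation probability p plays the role of the discount factor.
Grim-trigger IC: 81/(1−p) ≥ 137 + 41p/(1−p) ⇒ p ≥ (137−81)/(137−41) = 7/12.

7/12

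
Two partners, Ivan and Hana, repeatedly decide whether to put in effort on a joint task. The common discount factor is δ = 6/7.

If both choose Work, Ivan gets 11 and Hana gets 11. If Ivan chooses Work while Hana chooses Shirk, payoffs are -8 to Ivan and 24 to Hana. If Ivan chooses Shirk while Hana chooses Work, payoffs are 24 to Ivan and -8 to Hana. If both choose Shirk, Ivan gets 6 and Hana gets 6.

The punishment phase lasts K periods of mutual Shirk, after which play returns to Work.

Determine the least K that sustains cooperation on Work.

IC: δ(1−δ^K)/(1−δ) ≥ (24−11)/(11−6) = 13/5.
With δ = 6/7: need 1 − δ^K ≥ 13/5·(1−6/7)/(6/7), i.e. δ^K ≤ 0.5667.
Since (6/7)^3 = 0.6297 and (6/7)^4 = 0.5398, the smallest such K is 4.

4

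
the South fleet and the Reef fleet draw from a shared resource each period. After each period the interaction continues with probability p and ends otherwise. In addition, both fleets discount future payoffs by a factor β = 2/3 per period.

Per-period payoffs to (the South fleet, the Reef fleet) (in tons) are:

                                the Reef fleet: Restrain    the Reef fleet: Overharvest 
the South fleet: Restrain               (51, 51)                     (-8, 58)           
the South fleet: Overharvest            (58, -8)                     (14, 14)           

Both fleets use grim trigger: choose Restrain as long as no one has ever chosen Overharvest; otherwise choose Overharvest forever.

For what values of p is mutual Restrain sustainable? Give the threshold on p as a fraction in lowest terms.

21/88

With continuation probability p and discount β, the effective per-period discount factor is βp.
Grim-trigger IC: βp ≥ (58−51)/(58−14) = 7/44.
So p ≥ (7/44)/(2/3) = 21/88.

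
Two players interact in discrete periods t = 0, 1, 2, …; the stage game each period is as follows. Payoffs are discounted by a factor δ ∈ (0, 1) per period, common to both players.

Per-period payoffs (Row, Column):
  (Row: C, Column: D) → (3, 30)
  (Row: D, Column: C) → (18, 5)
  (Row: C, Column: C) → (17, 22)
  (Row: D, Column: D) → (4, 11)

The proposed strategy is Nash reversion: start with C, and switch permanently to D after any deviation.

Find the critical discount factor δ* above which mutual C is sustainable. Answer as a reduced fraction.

8/19

For Row: deviation gain 18−17 = 1, per-period punishment loss 17−4 = 13. IC gives δ ≥ 1/14.
For Column: gain 8, loss 11 per period, so δ ≥ 8/19.
The tighter constraint is Column's, so cooperation needs δ ≥ 8/19.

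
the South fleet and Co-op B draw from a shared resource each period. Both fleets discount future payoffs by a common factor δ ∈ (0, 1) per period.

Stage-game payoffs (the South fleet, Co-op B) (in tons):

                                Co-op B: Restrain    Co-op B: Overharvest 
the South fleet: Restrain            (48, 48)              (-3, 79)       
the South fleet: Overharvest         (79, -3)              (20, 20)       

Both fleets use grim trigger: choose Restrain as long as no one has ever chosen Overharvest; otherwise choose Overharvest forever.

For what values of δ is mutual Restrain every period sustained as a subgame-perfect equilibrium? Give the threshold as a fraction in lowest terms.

48/(1−δ) ≥ 79 + 20δ/(1−δ)
48 ≥ 79 − 59δ
δ ≥ 31/59.

31/59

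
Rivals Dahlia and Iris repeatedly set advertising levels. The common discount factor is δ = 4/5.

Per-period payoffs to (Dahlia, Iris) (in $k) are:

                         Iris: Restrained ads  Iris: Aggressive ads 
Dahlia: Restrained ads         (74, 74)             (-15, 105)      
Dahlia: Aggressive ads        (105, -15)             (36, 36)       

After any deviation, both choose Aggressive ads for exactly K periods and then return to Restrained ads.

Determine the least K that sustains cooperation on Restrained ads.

No profitable deviation requires (74−36)(δ+…+δ^K) ≥ 105−74, i.e. δ+…+δ^K ≥ 31/38 ≈ 0.8158.
With δ = 4/5, the partial sums are K=1: 0.8000, K=2: 1.4400.
K = 2 is the first length at which the sum reaches 0.8158.

2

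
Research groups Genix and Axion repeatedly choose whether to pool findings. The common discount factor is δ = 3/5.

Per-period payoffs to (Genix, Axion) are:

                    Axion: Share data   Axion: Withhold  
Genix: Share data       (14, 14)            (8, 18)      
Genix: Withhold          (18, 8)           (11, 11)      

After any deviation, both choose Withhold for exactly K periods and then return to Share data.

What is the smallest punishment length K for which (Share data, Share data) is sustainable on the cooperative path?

5

No profitable deviation requires (14−11)(δ+…+δ^K) ≥ 18−14, i.e. δ+…+δ^K ≥ 4/3 ≈ 1.3333.
With δ = 3/5, the partial sums are K=1: 0.6000, K=2: 0.9600, K=3: 1.1760, K=4: 1.3056, K=5: 1.3834.
K = 5 is the first length at which the sum reaches 1.3333.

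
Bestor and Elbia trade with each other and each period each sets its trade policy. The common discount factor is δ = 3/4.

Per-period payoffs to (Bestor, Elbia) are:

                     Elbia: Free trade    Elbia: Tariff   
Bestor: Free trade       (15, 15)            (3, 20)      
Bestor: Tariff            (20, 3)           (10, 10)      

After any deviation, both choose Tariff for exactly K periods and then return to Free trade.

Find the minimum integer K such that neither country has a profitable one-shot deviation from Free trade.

IC: δ(1−δ^K)/(1−δ) ≥ (20−15)/(15−10) = 1.
With δ = 3/4: need 1 − δ^K ≥ 1·(1−3/4)/(3/4), i.e. δ^K ≤ 0.6667.
Since (3/4)^1 = 0.7500 and (3/4)^2 = 0.5625, the smallest such K is 2.

2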